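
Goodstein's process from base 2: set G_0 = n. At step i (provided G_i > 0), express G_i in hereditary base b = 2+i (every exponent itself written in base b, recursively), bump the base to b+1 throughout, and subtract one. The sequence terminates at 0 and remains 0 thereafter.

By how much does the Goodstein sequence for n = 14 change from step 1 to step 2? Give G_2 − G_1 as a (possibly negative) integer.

1171

G_0=14  [base 2] 2^(2 + 1) + 2^2 + 2  →[2↦3]→  3^(3 + 1) + 3^3 + 3 = 111  −1 ⇒ G_1=110
G_1=110  [base 3] 3^(3 + 1) + 3^3 + 2  →[3↦4]→  4^(4 + 1) + 4^4 + 2 = 1282  −1 ⇒ G_2=1281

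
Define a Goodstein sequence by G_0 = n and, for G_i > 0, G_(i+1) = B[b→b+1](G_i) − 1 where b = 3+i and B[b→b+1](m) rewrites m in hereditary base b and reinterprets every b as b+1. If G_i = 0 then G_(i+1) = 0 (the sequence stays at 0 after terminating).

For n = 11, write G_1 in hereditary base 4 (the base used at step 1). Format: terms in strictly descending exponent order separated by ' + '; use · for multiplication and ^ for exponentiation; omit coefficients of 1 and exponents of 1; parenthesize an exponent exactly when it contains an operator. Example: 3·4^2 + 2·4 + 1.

4^2 + 1

(0) 11|_3 = 3^2 + 2 ↦ 4^2 + 2|_4 = 18 ⇒ 17
(1) 17|_4 = 4^2 + 1 ↦ 5^2 + 1|_5 = 26 ⇒ 25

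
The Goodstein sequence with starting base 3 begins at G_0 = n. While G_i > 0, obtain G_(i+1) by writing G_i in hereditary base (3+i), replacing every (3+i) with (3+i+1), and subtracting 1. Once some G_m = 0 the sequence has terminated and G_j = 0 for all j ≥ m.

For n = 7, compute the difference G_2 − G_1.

i=0: 7 = 2·3 + 1 (b=3); 3→4: 2·4 + 1 = 9; 9−1 = 8
i=1: 8 = 2·4 (b=4); 4→5: 2·5 = 10; 10−1 = 9

1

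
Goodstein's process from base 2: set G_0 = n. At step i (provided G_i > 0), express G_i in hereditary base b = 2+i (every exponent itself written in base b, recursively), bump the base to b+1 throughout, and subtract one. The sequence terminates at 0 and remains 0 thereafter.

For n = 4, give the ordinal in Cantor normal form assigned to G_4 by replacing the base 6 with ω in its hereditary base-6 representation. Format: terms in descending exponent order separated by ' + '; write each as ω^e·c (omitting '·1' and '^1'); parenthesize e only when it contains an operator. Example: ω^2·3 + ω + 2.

ω^2·2 + ω + 5

(0) 4|_2 = 2^2 ↦ 3^3|_3 = 27 ⇒ 26
(1) 26|_3 = 2·3^2 + 2·3 + 2 ↦ 2·4^2 + 2·4 + 2|_4 = 42 ⇒ 41
(2) 41|_4 = 2·4^2 + 2·4 + 1 ↦ 2·5^2 + 2·5 + 1|_5 = 61 ⇒ 60
(3) 60|_5 = 2·5^2 + 2·5 ↦ 2·6^2 + 2·6|_6 = 84 ⇒ 83
(4) 83|_6 = 2·6^2 + 6 + 5 ↦ 2·7^2 + 7 + 5|_7 = 110 ⇒ 109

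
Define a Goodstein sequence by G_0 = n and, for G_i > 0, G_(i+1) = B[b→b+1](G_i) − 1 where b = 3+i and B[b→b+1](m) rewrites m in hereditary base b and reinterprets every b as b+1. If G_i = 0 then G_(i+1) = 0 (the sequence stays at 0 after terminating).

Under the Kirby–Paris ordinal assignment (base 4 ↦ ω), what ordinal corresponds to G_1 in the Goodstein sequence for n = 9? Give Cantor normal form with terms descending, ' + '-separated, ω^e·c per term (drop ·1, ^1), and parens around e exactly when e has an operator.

G_0 = 9. HB_3(9) = 3^2. Bump = 16. G_1 = 15.
G_1 = 15. HB_4(15) = 3·4 + 3. Bump = 18. G_2 = 17.

ω·3 + 3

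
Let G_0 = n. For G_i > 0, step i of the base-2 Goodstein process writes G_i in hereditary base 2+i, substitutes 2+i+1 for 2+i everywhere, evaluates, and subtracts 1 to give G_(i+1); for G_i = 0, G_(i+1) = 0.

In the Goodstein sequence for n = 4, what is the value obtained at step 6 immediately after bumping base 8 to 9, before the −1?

174

step 0: 4 = 2^2; sub 3 for 2: 3^3; = 27; G_1 = 27−1 = 26
step 1: 26 = 2·3^2 + 2·3 + 2; sub 4 for 3: 2·4^2 + 2·4 + 2; = 42; G_2 = 42−1 = 41
step 2: 41 = 2·4^2 + 2·4 + 1; sub 5 for 4: 2·5^2 + 2·5 + 1; = 61; G_3 = 61−1 = 60
step 3: 60 = 2·5^2 + 2·5; sub 6 for 5: 2·6^2 + 2·6; = 84; G_4 = 84−1 = 83
step 4: 83 = 2·6^2 + 6 + 5; sub 7 for 6: 2·7^2 + 7 + 5; = 110; G_5 = 110−1 = 109
step 5: 109 = 2·7^2 + 7 + 4; sub 8 for 7: 2·8^2 + 8 + 4; = 140; G_6 = 140−1 = 139
step 6: 139 = 2·8^2 + 8 + 3; sub 9 for 8: 2·9^2 + 9 + 3; = 174; G_7 = 174−1 = 173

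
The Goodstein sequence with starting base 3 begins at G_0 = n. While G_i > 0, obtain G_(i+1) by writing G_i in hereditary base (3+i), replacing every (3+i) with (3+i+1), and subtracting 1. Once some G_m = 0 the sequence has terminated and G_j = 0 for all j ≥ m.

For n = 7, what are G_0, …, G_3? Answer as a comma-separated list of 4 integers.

7, 8, 9, 9

[0] 7 ≡ 2·3 + 1 (base 3). Lift 4: 9. −1: 8.
[1] 8 ≡ 2·4 (base 4). Lift 5: 10. −1: 9.
[2] 9 ≡ 5 + 4 (base 5). Lift 6: 10. −1: 9.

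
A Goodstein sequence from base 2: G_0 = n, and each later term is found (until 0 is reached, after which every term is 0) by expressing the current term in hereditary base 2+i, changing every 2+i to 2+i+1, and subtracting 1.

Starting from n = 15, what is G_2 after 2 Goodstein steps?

1283

i=0: 15 = 2^(2 + 1) + 2^2 + 2 + 1 (b=2); 2→3: 3^(3 + 1) + 3^3 + 3 + 1 = 112; 112−1 = 111
i=1: 111 = 3^(3 + 1) + 3^3 + 3 (b=3); 3→4: 4^(4 + 1) + 4^4 + 4 = 1284; 1284−1 = 1283
i=2: 1283 = 4^(4 + 1) + 4^4 + 3 (b=4); 4→5: 5^(5 + 1) + 5^5 + 3 = 18753; 18753−1 = 18752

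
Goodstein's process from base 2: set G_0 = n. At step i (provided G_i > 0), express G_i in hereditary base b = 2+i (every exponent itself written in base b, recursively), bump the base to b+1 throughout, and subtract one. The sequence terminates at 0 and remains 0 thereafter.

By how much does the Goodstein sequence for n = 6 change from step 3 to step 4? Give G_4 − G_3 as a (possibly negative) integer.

43530

step 0: 6 = 2^2 + 2; sub 3 for 2: 3^3 + 3; = 30; G_1 = 30−1 = 29
step 1: 29 = 3^3 + 2; sub 4 for 3: 4^4 + 2; = 258; G_2 = 258−1 = 257
step 2: 257 = 4^4 + 1; sub 5 for 4: 5^5 + 1; = 3126; G_3 = 3126−1 = 3125
step 3: 3125 = 5^5; sub 6 for 5: 6^6; = 46656; G_4 = 46656−1 = 46655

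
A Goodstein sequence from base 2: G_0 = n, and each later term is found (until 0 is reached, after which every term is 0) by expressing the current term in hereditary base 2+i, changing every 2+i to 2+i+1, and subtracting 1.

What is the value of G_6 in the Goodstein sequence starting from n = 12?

134217867

base 2: 12 = 2^(2 + 1) + 2^2; at 3: 3^(3 + 1) + 3^3 = 108; next = 107
base 3: 107 = 3^(3 + 1) + 2·3^2 + 2·3 + 2; at 4: 4^(4 + 1) + 2·4^2 + 2·4 + 2 = 1066; next = 1065
base 4: 1065 = 4^(4 + 1) + 2·4^2 + 2·4 + 1; at 5: 5^(5 + 1) + 2·5^2 + 2·5 + 1 = 15686; next = 15685
base 5: 15685 = 5^(5 + 1) + 2·5^2 + 2·5; at 6: 6^(6 + 1) + 2·6^2 + 2·6 = 280020; next = 280019
base 6: 280019 = 6^(6 + 1) + 2·6^2 + 6 + 5; at 7: 7^(7 + 1) + 2·7^2 + 7 + 5 = 5764911; next = 5764910
base 7: 5764910 = 7^(7 + 1) + 2·7^2 + 7 + 4; at 8: 8^(8 + 1) + 2·8^2 + 8 + 4 = 134217868; next = 134217867
base 8: 134217867 = 8^(8 + 1) + 2·8^2 + 8 + 3; at 9: 9^(9 + 1) + 2·9^2 + 9 + 3 = 3486784575; next = 3486784574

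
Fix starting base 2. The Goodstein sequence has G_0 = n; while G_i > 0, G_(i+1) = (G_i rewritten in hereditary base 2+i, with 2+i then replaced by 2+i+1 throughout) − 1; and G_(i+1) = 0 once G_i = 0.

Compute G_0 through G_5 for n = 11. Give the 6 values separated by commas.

11, 84, 1027, 15627, 279937, 5764801

11 —HB2→ 2^(2 + 1) + 2 + 1 —bump→ 3^(3 + 1) + 3 + 1 = 85 —(−1)→ 84
84 —HB3→ 3^(3 + 1) + 3 —bump→ 4^(4 + 1) + 4 = 1028 —(−1)→ 1027
1027 —HB4→ 4^(4 + 1) + 3 —bump→ 5^(5 + 1) + 3 = 15628 —(−1)→ 15627
15627 —HB5→ 5^(5 + 1) + 2 —bump→ 6^(6 + 1) + 2 = 279938 —(−1)→ 279937
279937 —HB6→ 6^(6 + 1) + 1 —bump→ 7^(7 + 1) + 1 = 5764802 —(−1)→ 5764801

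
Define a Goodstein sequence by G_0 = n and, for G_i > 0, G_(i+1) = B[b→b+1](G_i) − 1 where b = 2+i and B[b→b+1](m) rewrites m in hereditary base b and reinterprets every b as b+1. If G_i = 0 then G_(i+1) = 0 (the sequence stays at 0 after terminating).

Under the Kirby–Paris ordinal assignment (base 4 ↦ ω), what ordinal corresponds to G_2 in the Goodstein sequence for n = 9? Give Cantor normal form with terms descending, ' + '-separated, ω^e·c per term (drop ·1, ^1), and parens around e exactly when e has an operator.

ω^ω·3 + ω^3·3 + ω^2·3 + ω·3 + 3

9 —HB2→ 2^(2 + 1) + 1 —bump→ 3^(3 + 1) + 1 = 82 —(−1)→ 81
81 —HB3→ 3^(3 + 1) —bump→ 4^(4 + 1) = 1024 —(−1)→ 1023
1023 —HB4→ 3·4^4 + 3·4^3 + 3·4^2 + 3·4 + 3 —bump→ 3·5^5 + 3·5^3 + 3·5^2 + 3·5 + 3 = 9843 —(−1)→ 9842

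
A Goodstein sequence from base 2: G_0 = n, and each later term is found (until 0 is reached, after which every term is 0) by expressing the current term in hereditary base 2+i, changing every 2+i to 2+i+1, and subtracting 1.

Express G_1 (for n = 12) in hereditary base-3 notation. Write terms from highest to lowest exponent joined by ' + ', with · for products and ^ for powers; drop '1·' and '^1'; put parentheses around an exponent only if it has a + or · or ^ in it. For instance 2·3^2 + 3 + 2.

3^(3 + 1) + 2·3^2 + 2·3 + 2

G_0 = 12. HB_2(12) = 2^(2 + 1) + 2^2. Bump = 108. G_1 = 107.
G_1 = 107. HB_3(107) = 3^(3 + 1) + 2·3^2 + 2·3 + 2. Bump = 1066. G_2 = 1065.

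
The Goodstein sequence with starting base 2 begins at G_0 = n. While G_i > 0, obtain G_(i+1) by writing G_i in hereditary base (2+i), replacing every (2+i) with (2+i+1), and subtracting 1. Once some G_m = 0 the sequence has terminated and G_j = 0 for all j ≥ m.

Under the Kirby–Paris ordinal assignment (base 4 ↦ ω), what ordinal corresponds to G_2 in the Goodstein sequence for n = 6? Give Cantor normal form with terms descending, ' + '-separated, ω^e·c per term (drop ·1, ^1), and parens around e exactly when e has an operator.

ω^ω + 1

[0] 6 ≡ 2^2 + 2 (base 2). Lift 3: 30. −1: 29.
[1] 29 ≡ 3^3 + 2 (base 3). Lift 4: 258. −1: 257.
[2] 257 ≡ 4^4 + 1 (base 4). Lift 5: 3126. −1: 3125.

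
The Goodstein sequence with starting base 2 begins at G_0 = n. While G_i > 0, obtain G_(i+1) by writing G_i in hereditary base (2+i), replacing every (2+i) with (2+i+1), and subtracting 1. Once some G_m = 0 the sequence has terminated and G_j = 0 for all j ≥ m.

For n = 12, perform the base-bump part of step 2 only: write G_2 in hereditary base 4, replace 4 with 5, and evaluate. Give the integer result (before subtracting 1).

15686

i=0: 12 = 2^(2 + 1) + 2^2 (b=2); 2→3: 3^(3 + 1) + 3^3 = 108; 108−1 = 107
i=1: 107 = 3^(3 + 1) + 2·3^2 + 2·3 + 2 (b=3); 3→4: 4^(4 + 1) + 2·4^2 + 2·4 + 2 = 1066; 1066−1 = 1065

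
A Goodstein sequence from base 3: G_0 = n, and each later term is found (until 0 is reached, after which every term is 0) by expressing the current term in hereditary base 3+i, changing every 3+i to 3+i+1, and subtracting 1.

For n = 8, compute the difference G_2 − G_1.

i=0: 8 = 2·3 + 2 (b=3); 3→4: 2·4 + 2 = 10; 10−1 = 9
i=1: 9 = 2·4 + 1 (b=4); 4→5: 2·5 + 1 = 11; 11−1 = 10

1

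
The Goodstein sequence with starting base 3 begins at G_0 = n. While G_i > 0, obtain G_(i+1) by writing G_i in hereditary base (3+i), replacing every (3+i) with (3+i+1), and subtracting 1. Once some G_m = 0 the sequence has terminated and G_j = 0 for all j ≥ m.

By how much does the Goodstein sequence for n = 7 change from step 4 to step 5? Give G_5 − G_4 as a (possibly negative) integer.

0

7 —HB3→ 2·3 + 1 —bump→ 2·4 + 1 = 9 —(−1)→ 8
8 —HB4→ 2·4 —bump→ 2·5 = 10 —(−1)→ 9
9 —HB5→ 5 + 4 —bump→ 6 + 4 = 10 —(−1)→ 9
9 —HB6→ 6 + 3 —bump→ 7 + 3 = 10 —(−1)→ 9
9 —HB7→ 7 + 2 —bump→ 8 + 2 = 10 —(−1)→ 9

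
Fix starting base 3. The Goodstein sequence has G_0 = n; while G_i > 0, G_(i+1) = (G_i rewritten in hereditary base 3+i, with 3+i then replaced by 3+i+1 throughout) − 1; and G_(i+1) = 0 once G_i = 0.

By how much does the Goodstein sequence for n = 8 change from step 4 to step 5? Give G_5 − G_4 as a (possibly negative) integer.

G_0 = 8. HB_3(8) = 2·3 + 2. Bump = 10. G_1 = 9.
G_1 = 9. HB_4(9) = 2·4 + 1. Bump = 11. G_2 = 10.
G_2 = 10. HB_5(10) = 2·5. Bump = 12. G_3 = 11.
G_3 = 11. HB_6(11) = 6 + 5. Bump = 12. G_4 = 11.
G_4 = 11. HB_7(11) = 7 + 4. Bump = 12. G_5 = 11.

0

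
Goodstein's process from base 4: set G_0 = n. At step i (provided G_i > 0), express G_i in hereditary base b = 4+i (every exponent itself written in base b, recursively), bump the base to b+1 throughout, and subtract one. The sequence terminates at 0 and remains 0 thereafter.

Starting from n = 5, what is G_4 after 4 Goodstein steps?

(0) 5|_4 = 4 + 1 ↦ 5 + 1|_5 = 6 ⇒ 5
(1) 5|_5 = 5 ↦ 6|_6 = 6 ⇒ 5
(2) 5|_6 = 5 ↦ 5|_7 = 5 ⇒ 4
(3) 4|_7 = 4 ↦ 4|_8 = 4 ⇒ 3
(4) 3|_8 = 3 ↦ 3|_9 = 3 ⇒ 2

3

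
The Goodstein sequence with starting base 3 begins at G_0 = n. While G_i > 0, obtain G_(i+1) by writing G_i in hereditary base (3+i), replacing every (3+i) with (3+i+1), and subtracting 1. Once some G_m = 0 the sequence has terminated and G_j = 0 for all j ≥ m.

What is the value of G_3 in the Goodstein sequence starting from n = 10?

27

10 —HB3→ 3^2 + 1 —bump→ 4^2 + 1 = 17 —(−1)→ 16
16 —HB4→ 4^2 —bump→ 5^2 = 25 —(−1)→ 24
24 —HB5→ 4·5 + 4 —bump→ 4·6 + 4 = 28 —(−1)→ 27
27 —HB6→ 4·6 + 3 —bump→ 4·7 + 3 = 31 —(−1)→ 30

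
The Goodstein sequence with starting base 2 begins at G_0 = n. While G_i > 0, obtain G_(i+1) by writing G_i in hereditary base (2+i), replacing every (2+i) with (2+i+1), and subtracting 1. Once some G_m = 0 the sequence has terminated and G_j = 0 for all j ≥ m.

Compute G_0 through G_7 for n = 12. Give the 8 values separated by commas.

12, 107, 1065, 15685, 280019, 5764910, 134217867, 3486784574

12 —HB2→ 2^(2 + 1) + 2^2 —bump→ 3^(3 + 1) + 3^3 = 108 —(−1)→ 107
107 —HB3→ 3^(3 + 1) + 2·3^2 + 2·3 + 2 —bump→ 4^(4 + 1) + 2·4^2 + 2·4 + 2 = 1066 —(−1)→ 1065
1065 —HB4→ 4^(4 + 1) + 2·4^2 + 2·4 + 1 —bump→ 5^(5 + 1) + 2·5^2 + 2·5 + 1 = 15686 —(−1)→ 15685
15685 —HB5→ 5^(5 + 1) + 2·5^2 + 2·5 —bump→ 6^(6 + 1) + 2·6^2 + 2·6 = 280020 —(−1)→ 280019
280019 —HB6→ 6^(6 + 1) + 2·6^2 + 6 + 5 —bump→ 7^(7 + 1) + 2·7^2 + 7 + 5 = 5764911 —(−1)→ 5764910
5764910 —HB7→ 7^(7 + 1) + 2·7^2 + 7 + 4 —bump→ 8^(8 + 1) + 2·8^2 + 8 + 4 = 134217868 —(−1)→ 134217867
134217867 —HB8→ 8^(8 + 1) + 2·8^2 + 8 + 3 —bump→ 9^(9 + 1) + 2·9^2 + 9 + 3 = 3486784575 —(−1)→ 3486784574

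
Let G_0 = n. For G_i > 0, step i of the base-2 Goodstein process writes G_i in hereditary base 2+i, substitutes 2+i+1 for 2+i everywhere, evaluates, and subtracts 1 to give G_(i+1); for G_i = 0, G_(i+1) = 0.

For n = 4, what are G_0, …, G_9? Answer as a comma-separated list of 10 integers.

step 0: 4 = 2^2; sub 3 for 2: 3^3; = 27; G_1 = 27−1 = 26
step 1: 26 = 2·3^2 + 2·3 + 2; sub 4 for 3: 2·4^2 + 2·4 + 2; = 42; G_2 = 42−1 = 41
step 2: 41 = 2·4^2 + 2·4 + 1; sub 5 for 4: 2·5^2 + 2·5 + 1; = 61; G_3 = 61−1 = 60
step 3: 60 = 2·5^2 + 2·5; sub 6 for 5: 2·6^2 + 2·6; = 84; G_4 = 84−1 = 83
step 4: 83 = 2·6^2 + 6 + 5; sub 7 for 6: 2·7^2 + 7 + 5; = 110; G_5 = 110−1 = 109
step 5: 109 = 2·7^2 + 7 + 4; sub 8 for 7: 2·8^2 + 8 + 4; = 140; G_6 = 140−1 = 139
step 6: 139 = 2·8^2 + 8 + 3; sub 9 for 8: 2·9^2 + 9 + 3; = 174; G_7 = 174−1 = 173
step 7: 173 = 2·9^2 + 9 + 2; sub 10 for 9: 2·10^2 + 10 + 2; = 212; G_8 = 212−1 = 211
step 8: 211 = 2·10^2 + 10 + 1; sub 11 for 10: 2·11^2 + 11 + 1; = 254; G_9 = 254−1 = 253

4, 26, 41, 60, 83, 109, 139, 173, 211, 253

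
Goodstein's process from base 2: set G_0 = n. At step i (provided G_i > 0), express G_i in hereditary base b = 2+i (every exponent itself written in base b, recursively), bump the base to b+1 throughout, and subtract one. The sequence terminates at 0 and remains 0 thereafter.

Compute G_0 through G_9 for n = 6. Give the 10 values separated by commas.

6, 29, 257, 3125, 46655, 98039, 187243, 332147, 555551, 885775

[0] 6 ≡ 2^2 + 2 (base 2). Lift 3: 30. −1: 29.
[1] 29 ≡ 3^3 + 2 (base 3). Lift 4: 258. −1: 257.
[2] 257 ≡ 4^4 + 1 (base 4). Lift 5: 3126. −1: 3125.
[3] 3125 ≡ 5^5 (base 5). Lift 6: 46656. −1: 46655.
[4] 46655 ≡ 5·6^5 + 5·6^4 + 5·6^3 + 5·6^2 + 5·6 + 5 (base 6). Lift 7: 98040. −1: 98039.
[5] 98039 ≡ 5·7^5 + 5·7^4 + 5·7^3 + 5·7^2 + 5·7 + 4 (base 7). Lift 8: 187244. −1: 187243.
[6] 187243 ≡ 5·8^5 + 5·8^4 + 5·8^3 + 5·8^2 + 5·8 + 3 (base 8). Lift 9: 332148. −1: 332147.
[7] 332147 ≡ 5·9^5 + 5·9^4 + 5·9^3 + 5·9^2 + 5·9 + 2 (base 9). Lift 10: 555552. −1: 555551.
[8] 555551 ≡ 5·10^5 + 5·10^4 + 5·10^3 + 5·10^2 + 5·10 + 1 (base 10). Lift 11: 885776. −1: 885775.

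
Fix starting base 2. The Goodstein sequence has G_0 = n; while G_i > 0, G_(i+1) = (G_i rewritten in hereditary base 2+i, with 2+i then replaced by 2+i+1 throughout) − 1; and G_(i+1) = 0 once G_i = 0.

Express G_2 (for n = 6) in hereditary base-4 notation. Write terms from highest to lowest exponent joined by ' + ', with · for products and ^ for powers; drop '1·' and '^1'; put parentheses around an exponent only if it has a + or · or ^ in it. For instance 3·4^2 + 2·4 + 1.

G_0=6  [base 2] 2^2 + 2  →[2↦3]→  3^3 + 3 = 30  −1 ⇒ G_1=29
G_1=29  [base 3] 3^3 + 2  →[3↦4]→  4^4 + 2 = 258  −1 ⇒ G_2=257
G_2=257  [base 4] 4^4 + 1  →[4↦5]→  5^5 + 1 = 3126  −1 ⇒ G_3=3125

4^4 + 1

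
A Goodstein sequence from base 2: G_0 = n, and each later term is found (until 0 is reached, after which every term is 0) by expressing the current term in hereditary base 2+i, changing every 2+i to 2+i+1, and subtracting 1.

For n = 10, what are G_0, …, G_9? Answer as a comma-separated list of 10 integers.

10, 83, 1025, 15625, 279935, 4215754, 84073323, 1937434592, 50000555551, 1426559238830

10 —HB2→ 2^(2 + 1) + 2 —bump→ 3^(3 + 1) + 3 = 84 —(−1)→ 83
83 —HB3→ 3^(3 + 1) + 2 —bump→ 4^(4 + 1) + 2 = 1026 —(−1)→ 1025
1025 —HB4→ 4^(4 + 1) + 1 —bump→ 5^(5 + 1) + 1 = 15626 —(−1)→ 15625
15625 —HB5→ 5^(5 + 1) —bump→ 6^(6 + 1) = 279936 —(−1)→ 279935
279935 —HB6→ 5·6^6 + 5·6^5 + 5·6^4 + 5·6^3 + 5·6^2 + 5·6 + 5 —bump→ 5·7^7 + 5·7^5 + 5·7^4 + 5·7^3 + 5·7^2 + 5·7 + 5 = 4215755 —(−1)→ 4215754
4215754 —HB7→ 5·7^7 + 5·7^5 + 5·7^4 + 5·7^3 + 5·7^2 + 5·7 + 4 —bump→ 5·8^8 + 5·8^5 + 5·8^4 + 5·8^3 + 5·8^2 + 5·8 + 4 = 84073324 —(−1)→ 84073323
84073323 —HB8→ 5·8^8 + 5·8^5 + 5·8^4 + 5·8^3 + 5·8^2 + 5·8 + 3 —bump→ 5·9^9 + 5·9^5 + 5·9^4 + 5·9^3 + 5·9^2 + 5·9 + 3 = 1937434593 —(−1)→ 1937434592
1937434592 —HB9→ 5·9^9 + 5·9^5 + 5·9^4 + 5·9^3 + 5·9^2 + 5·9 + 2 —bump→ 5·10^10 + 5·10^5 + 5·10^4 + 5·10^3 + 5·10^2 + 5·10 + 2 = 50000555552 —(−1)→ 50000555551
50000555551 —HB10→ 5·10^10 + 5·10^5 + 5·10^4 + 5·10^3 + 5·10^2 + 5·10 + 1 —bump→ 5·11^11 + 5·11^5 + 5·11^4 + 5·11^3 + 5·11^2 + 5·11 + 1 = 1426559238831 —(−1)→ 1426559238830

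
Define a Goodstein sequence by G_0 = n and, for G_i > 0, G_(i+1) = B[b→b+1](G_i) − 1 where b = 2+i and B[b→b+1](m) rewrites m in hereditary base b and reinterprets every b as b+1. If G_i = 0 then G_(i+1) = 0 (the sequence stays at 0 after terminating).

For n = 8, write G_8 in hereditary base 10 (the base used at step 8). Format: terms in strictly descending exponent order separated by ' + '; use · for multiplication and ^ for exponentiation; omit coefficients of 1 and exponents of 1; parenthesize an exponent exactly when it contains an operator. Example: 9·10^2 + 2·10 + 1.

(0) 8|_2 = 2^(2 + 1) ↦ 3^(3 + 1)|_3 = 81 ⇒ 80
(1) 80|_3 = 2·3^3 + 2·3^2 + 2·3 + 2 ↦ 2·4^4 + 2·4^2 + 2·4 + 2|_4 = 554 ⇒ 553
(2) 553|_4 = 2·4^4 + 2·4^2 + 2·4 + 1 ↦ 2·5^5 + 2·5^2 + 2·5 + 1|_5 = 6311 ⇒ 6310
(3) 6310|_5 = 2·5^5 + 2·5^2 + 2·5 ↦ 2·6^6 + 2·6^2 + 2·6|_6 = 93396 ⇒ 93395
(4) 93395|_6 = 2·6^6 + 2·6^2 + 6 + 5 ↦ 2·7^7 + 2·7^2 + 7 + 5|_7 = 1647196 ⇒ 1647195
(5) 1647195|_7 = 2·7^7 + 2·7^2 + 7 + 4 ↦ 2·8^8 + 2·8^2 + 8 + 4|_8 = 33554572 ⇒ 33554571
(6) 33554571|_8 = 2·8^8 + 2·8^2 + 8 + 3 ↦ 2·9^9 + 2·9^2 + 9 + 3|_9 = 774841152 ⇒ 774841151
(7) 774841151|_9 = 2·9^9 + 2·9^2 + 9 + 2 ↦ 2·10^10 + 2·10^2 + 10 + 2|_10 = 20000000212 ⇒ 20000000211

2·10^10 + 2·10^2 + 10 + 1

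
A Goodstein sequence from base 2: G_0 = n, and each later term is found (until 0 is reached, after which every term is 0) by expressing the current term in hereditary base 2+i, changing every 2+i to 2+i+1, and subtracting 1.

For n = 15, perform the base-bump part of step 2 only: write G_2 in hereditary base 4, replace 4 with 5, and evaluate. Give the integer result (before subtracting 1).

step 0: 15 = 2^(2 + 1) + 2^2 + 2 + 1; sub 3 for 2: 3^(3 + 1) + 3^3 + 3 + 1; = 112; G_1 = 112−1 = 111
step 1: 111 = 3^(3 + 1) + 3^3 + 3; sub 4 for 3: 4^(4 + 1) + 4^4 + 4; = 1284; G_2 = 1284−1 = 1283
step 2: 1283 = 4^(4 + 1) + 4^4 + 3; sub 5 for 4: 5^(5 + 1) + 5^5 + 3; = 18753; G_3 = 18753−1 = 18752

18753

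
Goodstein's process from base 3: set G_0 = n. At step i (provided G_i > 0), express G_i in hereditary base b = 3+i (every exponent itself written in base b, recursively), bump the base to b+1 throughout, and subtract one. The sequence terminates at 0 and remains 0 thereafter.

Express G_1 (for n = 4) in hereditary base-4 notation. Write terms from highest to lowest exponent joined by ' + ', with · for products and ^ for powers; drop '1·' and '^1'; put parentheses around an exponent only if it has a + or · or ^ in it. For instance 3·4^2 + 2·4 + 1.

4

base 3: 4 = 3 + 1; at 4: 4 + 1 = 5; next = 4
base 4: 4 = 4; at 5: 5 = 5; next = 4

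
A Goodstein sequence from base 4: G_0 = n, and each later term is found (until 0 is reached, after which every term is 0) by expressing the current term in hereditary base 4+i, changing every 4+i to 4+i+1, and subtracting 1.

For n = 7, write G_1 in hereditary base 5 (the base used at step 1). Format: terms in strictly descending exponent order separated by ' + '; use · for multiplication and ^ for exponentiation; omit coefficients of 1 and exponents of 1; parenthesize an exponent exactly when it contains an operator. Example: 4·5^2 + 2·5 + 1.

5 + 2

i=0: 7 = 4 + 3 (b=4); 4→5: 5 + 3 = 8; 8−1 = 7
i=1: 7 = 5 + 2 (b=5); 5→6: 6 + 2 = 8; 8−1 = 7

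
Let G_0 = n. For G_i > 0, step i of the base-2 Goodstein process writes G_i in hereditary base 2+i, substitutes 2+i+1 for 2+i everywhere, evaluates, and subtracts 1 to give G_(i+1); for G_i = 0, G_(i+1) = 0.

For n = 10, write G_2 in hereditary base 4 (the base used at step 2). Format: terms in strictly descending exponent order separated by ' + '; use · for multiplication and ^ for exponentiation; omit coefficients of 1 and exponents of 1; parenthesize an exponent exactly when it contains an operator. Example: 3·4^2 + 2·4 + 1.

base 2: 10 = 2^(2 + 1) + 2; at 3: 3^(3 + 1) + 3 = 84; next = 83
base 3: 83 = 3^(3 + 1) + 2; at 4: 4^(4 + 1) + 2 = 1026; next = 1025

4^(4 + 1) + 1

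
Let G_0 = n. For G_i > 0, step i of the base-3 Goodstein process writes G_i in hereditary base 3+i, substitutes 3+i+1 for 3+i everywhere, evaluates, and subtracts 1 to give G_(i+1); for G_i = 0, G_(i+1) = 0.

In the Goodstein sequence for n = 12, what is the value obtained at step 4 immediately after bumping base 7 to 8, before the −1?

64

G_0=12  [base 3] 3^2 + 3  →[3↦4]→  4^2 + 4 = 20  −1 ⇒ G_1=19
G_1=19  [base 4] 4^2 + 3  →[4↦5]→  5^2 + 3 = 28  −1 ⇒ G_2=27
G_2=27  [base 5] 5^2 + 2  →[5↦6]→  6^2 + 2 = 38  −1 ⇒ G_3=37
G_3=37  [base 6] 6^2 + 1  →[6↦7]→  7^2 + 1 = 50  −1 ⇒ G_4=49
G_4=49  [base 7] 7^2  →[7↦8]→  8^2 = 64  −1 ⇒ G_5=63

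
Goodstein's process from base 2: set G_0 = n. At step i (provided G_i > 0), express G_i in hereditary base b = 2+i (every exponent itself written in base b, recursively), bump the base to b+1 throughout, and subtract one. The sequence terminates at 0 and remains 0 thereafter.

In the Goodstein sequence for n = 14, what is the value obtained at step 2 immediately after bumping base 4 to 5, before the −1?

(0) 14|_2 = 2^(2 + 1) + 2^2 + 2 ↦ 3^(3 + 1) + 3^3 + 3|_3 = 111 ⇒ 110
(1) 110|_3 = 3^(3 + 1) + 3^3 + 2 ↦ 4^(4 + 1) + 4^4 + 2|_4 = 1282 ⇒ 1281

18751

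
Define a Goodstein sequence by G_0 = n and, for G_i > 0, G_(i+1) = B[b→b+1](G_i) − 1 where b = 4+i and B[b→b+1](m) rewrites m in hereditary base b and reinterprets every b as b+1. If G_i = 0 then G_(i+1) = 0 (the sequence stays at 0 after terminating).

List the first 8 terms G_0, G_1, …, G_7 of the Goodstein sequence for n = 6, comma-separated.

6, 6, 6, 6, 5, 4, 3, 2

(0) 6|_4 = 4 + 2 ↦ 5 + 2|_5 = 7 ⇒ 6
(1) 6|_5 = 5 + 1 ↦ 6 + 1|_6 = 7 ⇒ 6
(2) 6|_6 = 6 ↦ 7|_7 = 7 ⇒ 6
(3) 6|_7 = 6 ↦ 6|_8 = 6 ⇒ 5
(4) 5|_8 = 5 ↦ 5|_9 = 5 ⇒ 4
(5) 4|_9 = 4 ↦ 4|_10 = 4 ⇒ 3
(6) 3|_10 = 3 ↦ 3|_11 = 3 ⇒ 2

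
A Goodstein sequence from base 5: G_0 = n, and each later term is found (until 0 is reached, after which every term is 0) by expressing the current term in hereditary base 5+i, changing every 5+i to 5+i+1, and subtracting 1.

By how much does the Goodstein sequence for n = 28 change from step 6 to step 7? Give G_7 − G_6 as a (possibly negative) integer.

base 5: 28 = 5^2 + 3; at 6: 6^2 + 3 = 39; next = 38
base 6: 38 = 6^2 + 2; at 7: 7^2 + 2 = 51; next = 50
base 7: 50 = 7^2 + 1; at 8: 8^2 + 1 = 65; next = 64
base 8: 64 = 8^2; at 9: 9^2 = 81; next = 80
base 9: 80 = 8·9 + 8; at 10: 8·10 + 8 = 88; next = 87
base 10: 87 = 8·10 + 7; at 11: 8·11 + 7 = 95; next = 94
base 11: 94 = 8·11 + 6; at 12: 8·12 + 6 = 102; next = 101

7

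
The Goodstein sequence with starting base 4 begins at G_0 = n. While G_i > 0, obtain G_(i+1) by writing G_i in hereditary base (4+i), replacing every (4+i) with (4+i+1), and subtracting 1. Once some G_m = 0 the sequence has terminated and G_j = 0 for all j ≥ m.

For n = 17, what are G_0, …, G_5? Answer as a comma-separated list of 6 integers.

17, 25, 35, 39, 43, 47

17 —HB4→ 4^2 + 1 —bump→ 5^2 + 1 = 26 —(−1)→ 25
25 —HB5→ 5^2 —bump→ 6^2 = 36 —(−1)→ 35
35 —HB6→ 5·6 + 5 —bump→ 5·7 + 5 = 40 —(−1)→ 39
39 —HB7→ 5·7 + 4 —bump→ 5·8 + 4 = 44 —(−1)→ 43
43 —HB8→ 5·8 + 3 —bump→ 5·9 + 3 = 48 —(−1)→ 47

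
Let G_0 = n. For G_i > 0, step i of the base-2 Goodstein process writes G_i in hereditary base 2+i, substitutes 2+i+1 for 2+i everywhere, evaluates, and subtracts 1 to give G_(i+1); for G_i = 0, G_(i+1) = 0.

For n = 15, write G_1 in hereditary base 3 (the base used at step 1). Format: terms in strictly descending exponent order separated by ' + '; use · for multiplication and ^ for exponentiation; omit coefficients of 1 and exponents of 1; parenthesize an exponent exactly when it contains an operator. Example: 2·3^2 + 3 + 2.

[0] 15 ≡ 2^(2 + 1) + 2^2 + 2 + 1 (base 2). Lift 3: 112. −1: 111.
[1] 111 ≡ 3^(3 + 1) + 3^3 + 3 (base 3). Lift 4: 1284. −1: 1283.

3^(3 + 1) + 3^3 + 3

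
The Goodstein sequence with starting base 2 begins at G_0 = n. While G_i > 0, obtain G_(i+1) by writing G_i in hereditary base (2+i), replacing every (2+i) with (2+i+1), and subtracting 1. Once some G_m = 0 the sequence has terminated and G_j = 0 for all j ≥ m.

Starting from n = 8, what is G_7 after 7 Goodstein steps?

(0) 8|_2 = 2^(2 + 1) ↦ 3^(3 + 1)|_3 = 81 ⇒ 80
(1) 80|_3 = 2·3^3 + 2·3^2 + 2·3 + 2 ↦ 2·4^4 + 2·4^2 + 2·4 + 2|_4 = 554 ⇒ 553
(2) 553|_4 = 2·4^4 + 2·4^2 + 2·4 + 1 ↦ 2·5^5 + 2·5^2 + 2·5 + 1|_5 = 6311 ⇒ 6310
(3) 6310|_5 = 2·5^5 + 2·5^2 + 2·5 ↦ 2·6^6 + 2·6^2 + 2·6|_6 = 93396 ⇒ 93395
(4) 93395|_6 = 2·6^6 + 2·6^2 + 6 + 5 ↦ 2·7^7 + 2·7^2 + 7 + 5|_7 = 1647196 ⇒ 1647195
(5) 1647195|_7 = 2·7^7 + 2·7^2 + 7 + 4 ↦ 2·8^8 + 2·8^2 + 8 + 4|_8 = 33554572 ⇒ 33554571
(6) 33554571|_8 = 2·8^8 + 2·8^2 + 8 + 3 ↦ 2·9^9 + 2·9^2 + 9 + 3|_9 = 774841152 ⇒ 774841151
(7) 774841151|_9 = 2·9^9 + 2·9^2 + 9 + 2 ↦ 2·10^10 + 2·10^2 + 10 + 2|_10 = 20000000212 ⇒ 20000000211

774841151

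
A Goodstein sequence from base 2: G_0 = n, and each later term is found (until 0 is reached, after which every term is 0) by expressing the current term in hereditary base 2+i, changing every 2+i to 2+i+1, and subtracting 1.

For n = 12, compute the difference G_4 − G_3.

base 2: 12 = 2^(2 + 1) + 2^2; at 3: 3^(3 + 1) + 3^3 = 108; next = 107
base 3: 107 = 3^(3 + 1) + 2·3^2 + 2·3 + 2; at 4: 4^(4 + 1) + 2·4^2 + 2·4 + 2 = 1066; next = 1065
base 4: 1065 = 4^(4 + 1) + 2·4^2 + 2·4 + 1; at 5: 5^(5 + 1) + 2·5^2 + 2·5 + 1 = 15686; next = 15685
base 5: 15685 = 5^(5 + 1) + 2·5^2 + 2·5; at 6: 6^(6 + 1) + 2·6^2 + 2·6 = 280020; next = 280019

264334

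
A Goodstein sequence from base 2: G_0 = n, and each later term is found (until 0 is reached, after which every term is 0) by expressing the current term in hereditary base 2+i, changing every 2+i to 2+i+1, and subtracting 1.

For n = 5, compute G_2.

255

base 2: 5 = 2^2 + 1; at 3: 3^3 + 1 = 28; next = 27
base 3: 27 = 3^3; at 4: 4^4 = 256; next = 255
base 4: 255 = 3·4^3 + 3·4^2 + 3·4 + 3; at 5: 3·5^3 + 3·5^2 + 3·5 + 3 = 468; next = 467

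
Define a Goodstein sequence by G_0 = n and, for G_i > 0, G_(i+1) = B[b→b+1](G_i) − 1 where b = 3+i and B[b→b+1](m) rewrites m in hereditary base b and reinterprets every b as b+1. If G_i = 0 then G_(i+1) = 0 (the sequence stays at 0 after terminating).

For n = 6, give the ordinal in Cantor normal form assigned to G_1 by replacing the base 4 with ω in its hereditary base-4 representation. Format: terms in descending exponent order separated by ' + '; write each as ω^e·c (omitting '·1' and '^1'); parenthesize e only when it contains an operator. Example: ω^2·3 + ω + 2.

(0) 6|_3 = 2·3 ↦ 2·4|_4 = 8 ⇒ 7
(1) 7|_4 = 4 + 3 ↦ 5 + 3|_5 = 8 ⇒ 7

ω + 3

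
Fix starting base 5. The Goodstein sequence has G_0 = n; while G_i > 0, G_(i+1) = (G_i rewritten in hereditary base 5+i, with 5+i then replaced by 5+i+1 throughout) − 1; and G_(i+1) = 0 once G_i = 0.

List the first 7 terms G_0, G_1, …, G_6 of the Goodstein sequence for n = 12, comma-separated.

step 0: 12 = 2·5 + 2; sub 6 for 5: 2·6 + 2; = 14; G_1 = 14−1 = 13
step 1: 13 = 2·6 + 1; sub 7 for 6: 2·7 + 1; = 15; G_2 = 15−1 = 14
step 2: 14 = 2·7; sub 8 for 7: 2·8; = 16; G_3 = 16−1 = 15
step 3: 15 = 8 + 7; sub 9 for 8: 9 + 7; = 16; G_4 = 16−1 = 15
step 4: 15 = 9 + 6; sub 10 for 9: 10 + 6; = 16; G_5 = 16−1 = 15
step 5: 15 = 10 + 5; sub 11 for 10: 11 + 5; = 16; G_6 = 16−1 = 15

12, 13, 14, 15, 15, 15, 15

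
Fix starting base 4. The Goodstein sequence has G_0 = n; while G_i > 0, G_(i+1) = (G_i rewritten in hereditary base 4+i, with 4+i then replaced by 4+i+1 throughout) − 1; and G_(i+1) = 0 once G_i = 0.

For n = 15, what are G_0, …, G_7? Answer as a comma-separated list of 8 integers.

G_0 = 15. HB_4(15) = 3·4 + 3. Bump = 18. G_1 = 17.
G_1 = 17. HB_5(17) = 3·5 + 2. Bump = 20. G_2 = 19.
G_2 = 19. HB_6(19) = 3·6 + 1. Bump = 22. G_3 = 21.
G_3 = 21. HB_7(21) = 3·7. Bump = 24. G_4 = 23.
G_4 = 23. HB_8(23) = 2·8 + 7. Bump = 25. G_5 = 24.
G_5 = 24. HB_9(24) = 2·9 + 6. Bump = 26. G_6 = 25.
G_6 = 25. HB_10(25) = 2·10 + 5. Bump = 27. G_7 = 26.

15, 17, 19, 21, 23, 24, 25, 26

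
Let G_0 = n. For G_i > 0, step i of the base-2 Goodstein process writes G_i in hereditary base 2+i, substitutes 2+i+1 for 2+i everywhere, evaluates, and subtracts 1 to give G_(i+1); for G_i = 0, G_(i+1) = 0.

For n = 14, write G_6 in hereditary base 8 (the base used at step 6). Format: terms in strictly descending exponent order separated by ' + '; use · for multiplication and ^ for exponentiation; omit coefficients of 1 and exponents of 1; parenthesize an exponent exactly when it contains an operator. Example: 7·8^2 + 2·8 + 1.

G_0=14  [base 2] 2^(2 + 1) + 2^2 + 2  →[2↦3]→  3^(3 + 1) + 3^3 + 3 = 111  −1 ⇒ G_1=110
G_1=110  [base 3] 3^(3 + 1) + 3^3 + 2  →[3↦4]→  4^(4 + 1) + 4^4 + 2 = 1282  −1 ⇒ G_2=1281
G_2=1281  [base 4] 4^(4 + 1) + 4^4 + 1  →[4↦5]→  5^(5 + 1) + 5^5 + 1 = 18751  −1 ⇒ G_3=18750
G_3=18750  [base 5] 5^(5 + 1) + 5^5  →[5↦6]→  6^(6 + 1) + 6^6 = 326592  −1 ⇒ G_4=326591
G_4=326591  [base 6] 6^(6 + 1) + 5·6^5 + 5·6^4 + 5·6^3 + 5·6^2 + 5·6 + 5  →[6↦7]→  7^(7 + 1) + 5·7^5 + 5·7^4 + 5·7^3 + 5·7^2 + 5·7 + 5 = 5862841  −1 ⇒ G_5=5862840
G_5=5862840  [base 7] 7^(7 + 1) + 5·7^5 + 5·7^4 + 5·7^3 + 5·7^2 + 5·7 + 4  →[7↦8]→  8^(8 + 1) + 5·8^5 + 5·8^4 + 5·8^3 + 5·8^2 + 5·8 + 4 = 134404972  −1 ⇒ G_6=134404971
G_6=134404971  [base 8] 8^(8 + 1) + 5·8^5 + 5·8^4 + 5·8^3 + 5·8^2 + 5·8 + 3  →[8↦9]→  9^(9 + 1) + 5·9^5 + 5·9^4 + 5·9^3 + 5·9^2 + 5·9 + 3 = 3487116549  −1 ⇒ G_7=3487116548

8^(8 + 1) + 5·8^5 + 5·8^4 + 5·8^3 + 5·8^2 + 5·8 + 3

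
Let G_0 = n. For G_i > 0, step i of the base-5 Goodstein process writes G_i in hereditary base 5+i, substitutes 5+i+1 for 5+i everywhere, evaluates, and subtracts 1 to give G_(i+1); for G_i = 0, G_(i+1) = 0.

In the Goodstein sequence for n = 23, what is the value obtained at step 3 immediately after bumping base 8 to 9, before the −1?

23 —HB5→ 4·5 + 3 —bump→ 4·6 + 3 = 27 —(−1)→ 26
26 —HB6→ 4·6 + 2 —bump→ 4·7 + 2 = 30 —(−1)→ 29
29 —HB7→ 4·7 + 1 —bump→ 4·8 + 1 = 33 —(−1)→ 32

36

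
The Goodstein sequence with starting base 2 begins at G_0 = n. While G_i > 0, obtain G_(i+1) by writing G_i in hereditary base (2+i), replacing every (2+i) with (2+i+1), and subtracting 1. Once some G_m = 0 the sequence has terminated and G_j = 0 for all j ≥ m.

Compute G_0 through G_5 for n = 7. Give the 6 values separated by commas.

i=0: 7 = 2^2 + 2 + 1 (b=2); 2→3: 3^3 + 3 + 1 = 31; 31−1 = 30
i=1: 30 = 3^3 + 3 (b=3); 3→4: 4^4 + 4 = 260; 260−1 = 259
i=2: 259 = 4^4 + 3 (b=4); 4→5: 5^5 + 3 = 3128; 3128−1 = 3127
i=3: 3127 = 5^5 + 2 (b=5); 5→6: 6^6 + 2 = 46658; 46658−1 = 46657
i=4: 46657 = 6^6 + 1 (b=6); 6→7: 7^7 + 1 = 823544; 823544−1 = 823543

7, 30, 259, 3127, 46657, 823543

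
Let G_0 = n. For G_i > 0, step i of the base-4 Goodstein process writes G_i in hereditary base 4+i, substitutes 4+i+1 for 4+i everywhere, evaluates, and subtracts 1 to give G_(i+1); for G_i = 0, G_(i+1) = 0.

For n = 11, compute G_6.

i=0: 11 = 2·4 + 3 (b=4); 4→5: 2·5 + 3 = 13; 13−1 = 12
i=1: 12 = 2·5 + 2 (b=5); 5→6: 2·6 + 2 = 14; 14−1 = 13
i=2: 13 = 2·6 + 1 (b=6); 6→7: 2·7 + 1 = 15; 15−1 = 14
i=3: 14 = 2·7 (b=7); 7→8: 2·8 = 16; 16−1 = 15
i=4: 15 = 8 + 7 (b=8); 8→9: 9 + 7 = 16; 16−1 = 15
i=5: 15 = 9 + 6 (b=9); 9→10: 10 + 6 = 16; 16−1 = 15
i=6: 15 = 10 + 5 (b=10); 10→11: 11 + 5 = 16; 16−1 = 15

15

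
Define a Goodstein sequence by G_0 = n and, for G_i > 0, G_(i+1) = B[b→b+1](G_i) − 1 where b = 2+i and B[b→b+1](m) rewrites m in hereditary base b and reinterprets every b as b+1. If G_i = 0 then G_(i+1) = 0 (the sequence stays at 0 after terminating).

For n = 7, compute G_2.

step 0: 7 = 2^2 + 2 + 1; sub 3 for 2: 3^3 + 3 + 1; = 31; G_1 = 31−1 = 30
step 1: 30 = 3^3 + 3; sub 4 for 3: 4^4 + 4; = 260; G_2 = 260−1 = 259
step 2: 259 = 4^4 + 3; sub 5 for 4: 5^5 + 3; = 3128; G_3 = 3128−1 = 3127

259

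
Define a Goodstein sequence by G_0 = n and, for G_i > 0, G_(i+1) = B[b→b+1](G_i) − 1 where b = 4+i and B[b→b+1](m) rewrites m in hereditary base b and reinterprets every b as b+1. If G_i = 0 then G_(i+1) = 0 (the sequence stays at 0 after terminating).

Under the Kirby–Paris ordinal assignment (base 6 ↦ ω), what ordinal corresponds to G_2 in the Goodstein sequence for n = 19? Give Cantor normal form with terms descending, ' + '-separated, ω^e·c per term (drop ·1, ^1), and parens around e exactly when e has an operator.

(0) 19|_4 = 4^2 + 3 ↦ 5^2 + 3|_5 = 28 ⇒ 27
(1) 27|_5 = 5^2 + 2 ↦ 6^2 + 2|_6 = 38 ⇒ 37
(2) 37|_6 = 6^2 + 1 ↦ 7^2 + 1|_7 = 50 ⇒ 49

ω^2 + 1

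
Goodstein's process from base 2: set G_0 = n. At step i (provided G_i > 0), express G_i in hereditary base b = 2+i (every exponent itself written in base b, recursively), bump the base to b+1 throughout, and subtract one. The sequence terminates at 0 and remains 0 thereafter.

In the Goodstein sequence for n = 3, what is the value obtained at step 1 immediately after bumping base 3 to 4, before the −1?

4

3 —HB2→ 2 + 1 —bump→ 3 + 1 = 4 —(−1)→ 3
3 —HB3→ 3 —bump→ 4 = 4 —(−1)→ 3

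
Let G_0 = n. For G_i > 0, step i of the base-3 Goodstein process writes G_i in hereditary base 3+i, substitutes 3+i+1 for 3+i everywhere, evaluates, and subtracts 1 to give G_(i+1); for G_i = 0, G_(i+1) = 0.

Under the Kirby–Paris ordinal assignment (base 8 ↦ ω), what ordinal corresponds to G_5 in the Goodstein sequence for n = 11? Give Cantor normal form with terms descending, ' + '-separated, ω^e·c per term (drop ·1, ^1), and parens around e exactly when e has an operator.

ω·5 + 3

11 —HB3→ 3^2 + 2 —bump→ 4^2 + 2 = 18 —(−1)→ 17
17 —HB4→ 4^2 + 1 —bump→ 5^2 + 1 = 26 —(−1)→ 25
25 —HB5→ 5^2 —bump→ 6^2 = 36 —(−1)→ 35
35 —HB6→ 5·6 + 5 —bump→ 5·7 + 5 = 40 —(−1)→ 39
39 —HB7→ 5·7 + 4 —bump→ 5·8 + 4 = 44 —(−1)→ 43
43 —HB8→ 5·8 + 3 —bump→ 5·9 + 3 = 48 —(−1)→ 47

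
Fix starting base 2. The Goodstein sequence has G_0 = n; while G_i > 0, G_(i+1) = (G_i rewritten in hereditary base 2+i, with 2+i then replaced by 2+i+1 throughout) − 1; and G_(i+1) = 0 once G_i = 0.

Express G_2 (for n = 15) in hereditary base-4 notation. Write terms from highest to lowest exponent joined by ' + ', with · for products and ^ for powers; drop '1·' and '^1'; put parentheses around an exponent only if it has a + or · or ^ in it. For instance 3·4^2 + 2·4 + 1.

step 0: 15 = 2^(2 + 1) + 2^2 + 2 + 1; sub 3 for 2: 3^(3 + 1) + 3^3 + 3 + 1; = 112; G_1 = 112−1 = 111
step 1: 111 = 3^(3 + 1) + 3^3 + 3; sub 4 for 3: 4^(4 + 1) + 4^4 + 4; = 1284; G_2 = 1284−1 = 1283
step 2: 1283 = 4^(4 + 1) + 4^4 + 3; sub 5 for 4: 5^(5 + 1) + 5^5 + 3; = 18753; G_3 = 18753−1 = 18752

4^(4 + 1) + 4^4 + 3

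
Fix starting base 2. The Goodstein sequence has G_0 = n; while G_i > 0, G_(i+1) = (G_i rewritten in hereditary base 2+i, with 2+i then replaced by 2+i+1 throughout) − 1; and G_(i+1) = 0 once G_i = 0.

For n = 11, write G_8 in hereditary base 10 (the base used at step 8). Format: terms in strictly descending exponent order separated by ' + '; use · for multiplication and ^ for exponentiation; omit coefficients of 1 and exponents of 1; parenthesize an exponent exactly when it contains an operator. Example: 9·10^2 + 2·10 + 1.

7·10^10 + 7·10^7 + 7·10^6 + 7·10^5 + 7·10^4 + 7·10^3 + 7·10^2 + 7·10 + 5

(0) 11|_2 = 2^(2 + 1) + 2 + 1 ↦ 3^(3 + 1) + 3 + 1|_3 = 85 ⇒ 84
(1) 84|_3 = 3^(3 + 1) + 3 ↦ 4^(4 + 1) + 4|_4 = 1028 ⇒ 1027
(2) 1027|_4 = 4^(4 + 1) + 3 ↦ 5^(5 + 1) + 3|_5 = 15628 ⇒ 15627
(3) 15627|_5 = 5^(5 + 1) + 2 ↦ 6^(6 + 1) + 2|_6 = 279938 ⇒ 279937
(4) 279937|_6 = 6^(6 + 1) + 1 ↦ 7^(7 + 1) + 1|_7 = 5764802 ⇒ 5764801
(5) 5764801|_7 = 7^(7 + 1) ↦ 8^(8 + 1)|_8 = 134217728 ⇒ 134217727
(6) 134217727|_8 = 7·8^8 + 7·8^7 + 7·8^6 + 7·8^5 + 7·8^4 + 7·8^3 + 7·8^2 + 7·8 + 7 ↦ 7·9^9 + 7·9^7 + 7·9^6 + 7·9^5 + 7·9^4 + 7·9^3 + 7·9^2 + 7·9 + 7|_9 = 2749609303 ⇒ 2749609302
(7) 2749609302|_9 = 7·9^9 + 7·9^7 + 7·9^6 + 7·9^5 + 7·9^4 + 7·9^3 + 7·9^2 + 7·9 + 6 ↦ 7·10^10 + 7·10^7 + 7·10^6 + 7·10^5 + 7·10^4 + 7·10^3 + 7·10^2 + 7·10 + 6|_10 = 70077777776 ⇒ 70077777775
(8) 70077777775|_10 = 7·10^10 + 7·10^7 + 7·10^6 + 7·10^5 + 7·10^4 + 7·10^3 + 7·10^2 + 7·10 + 5 ↦ 7·11^11 + 7·11^7 + 7·11^6 + 7·11^5 + 7·11^4 + 7·11^3 + 7·11^2 + 7·11 + 5|_11 = 1997331745491 ⇒ 1997331745490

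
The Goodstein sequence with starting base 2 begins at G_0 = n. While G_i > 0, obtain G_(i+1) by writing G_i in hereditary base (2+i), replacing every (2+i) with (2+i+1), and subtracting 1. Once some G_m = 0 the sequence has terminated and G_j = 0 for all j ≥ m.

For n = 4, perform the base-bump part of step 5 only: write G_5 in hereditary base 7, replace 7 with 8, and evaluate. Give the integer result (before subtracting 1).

step 0: 4 = 2^2; sub 3 for 2: 3^3; = 27; G_1 = 27−1 = 26
step 1: 26 = 2·3^2 + 2·3 + 2; sub 4 for 3: 2·4^2 + 2·4 + 2; = 42; G_2 = 42−1 = 41
step 2: 41 = 2·4^2 + 2·4 + 1; sub 5 for 4: 2·5^2 + 2·5 + 1; = 61; G_3 = 61−1 = 60
step 3: 60 = 2·5^2 + 2·5; sub 6 for 5: 2·6^2 + 2·6; = 84; G_4 = 84−1 = 83
step 4: 83 = 2·6^2 + 6 + 5; sub 7 for 6: 2·7^2 + 7 + 5; = 110; G_5 = 110−1 = 109
step 5: 109 = 2·7^2 + 7 + 4; sub 8 for 7: 2·8^2 + 8 + 4; = 140; G_6 = 140−1 = 139

140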